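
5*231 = 1155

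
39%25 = 14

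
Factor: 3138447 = 3^1*13^1* 80473^1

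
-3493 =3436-6929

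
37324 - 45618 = -8294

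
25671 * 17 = 436407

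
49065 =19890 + 29175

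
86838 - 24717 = 62121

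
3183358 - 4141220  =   - 957862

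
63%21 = 0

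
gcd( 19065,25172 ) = 31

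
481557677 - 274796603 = 206761074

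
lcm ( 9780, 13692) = 68460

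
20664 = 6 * 3444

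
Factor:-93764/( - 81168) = 2^( - 2 )*3^( - 1 )*11^1*19^(- 1 )*89^( - 1 ) * 2131^1 = 23441/20292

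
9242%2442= 1916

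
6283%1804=871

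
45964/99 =45964/99 = 464.28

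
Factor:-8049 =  - 3^1 * 2683^1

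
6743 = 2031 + 4712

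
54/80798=27/40399 = 0.00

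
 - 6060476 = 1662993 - 7723469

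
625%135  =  85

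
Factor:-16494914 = - 2^1*31^1*266047^1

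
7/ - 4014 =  - 1 + 4007/4014 = -  0.00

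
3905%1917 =71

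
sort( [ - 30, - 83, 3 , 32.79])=[ - 83, - 30, 3,32.79 ]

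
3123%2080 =1043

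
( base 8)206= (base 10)134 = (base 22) 62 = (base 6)342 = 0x86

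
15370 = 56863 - 41493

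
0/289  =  0 = 0.00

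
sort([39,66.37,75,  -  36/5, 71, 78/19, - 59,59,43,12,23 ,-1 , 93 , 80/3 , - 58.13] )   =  [ - 59, - 58.13, - 36/5 ,  -  1 , 78/19,12 , 23 , 80/3,39,43, 59, 66.37,  71,75,93]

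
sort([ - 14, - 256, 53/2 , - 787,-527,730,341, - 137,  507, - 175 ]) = [ - 787,  -  527,-256, -175,-137 , - 14, 53/2, 341, 507, 730] 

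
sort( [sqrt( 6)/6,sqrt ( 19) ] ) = [sqrt(6 ) /6, sqrt(19 )] 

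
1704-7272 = - 5568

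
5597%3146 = 2451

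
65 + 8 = 73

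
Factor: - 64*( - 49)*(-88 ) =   -  275968 = - 2^9*7^2*11^1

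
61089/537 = 113 + 136/179 = 113.76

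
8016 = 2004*4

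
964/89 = 964/89=10.83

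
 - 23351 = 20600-43951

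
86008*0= 0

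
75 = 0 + 75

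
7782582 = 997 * 7806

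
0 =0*1001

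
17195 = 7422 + 9773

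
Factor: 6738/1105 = 2^1*3^1*5^ ( - 1)  *  13^( -1 )* 17^( - 1 )*1123^1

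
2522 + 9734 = 12256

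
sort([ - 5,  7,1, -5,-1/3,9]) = [ - 5, - 5,-1/3, 1 , 7,9]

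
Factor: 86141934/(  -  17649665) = - 2^1*  3^3*5^(  -  1)*11^( - 2 )*19^1*113^1 *743^1*29173^( - 1)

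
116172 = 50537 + 65635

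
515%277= 238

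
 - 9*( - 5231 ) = 47079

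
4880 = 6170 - 1290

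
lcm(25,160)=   800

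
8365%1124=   497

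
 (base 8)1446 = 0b1100100110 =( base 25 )176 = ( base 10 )806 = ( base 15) 38b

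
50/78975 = 2/3159=0.00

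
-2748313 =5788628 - 8536941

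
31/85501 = 31/85501 = 0.00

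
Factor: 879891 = 3^1*241^1*1217^1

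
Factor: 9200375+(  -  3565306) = 5635069 = 11^1* 23^1*22273^1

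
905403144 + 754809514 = 1660212658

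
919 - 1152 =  - 233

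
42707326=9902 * 4313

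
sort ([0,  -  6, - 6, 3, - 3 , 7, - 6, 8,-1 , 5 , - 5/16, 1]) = [ - 6, - 6, - 6, - 3,-1, - 5/16, 0,1, 3 , 5,7, 8]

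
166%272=166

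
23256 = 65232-41976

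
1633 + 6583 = 8216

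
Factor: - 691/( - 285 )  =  3^ (-1 ) * 5^(  -  1)*19^(  -  1 )*691^1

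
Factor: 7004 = 2^2*17^1*103^1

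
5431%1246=447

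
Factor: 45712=2^4*2857^1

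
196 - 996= - 800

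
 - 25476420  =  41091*( - 620 ) 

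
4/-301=-1 + 297/301 = - 0.01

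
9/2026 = 9/2026=0.00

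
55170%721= 374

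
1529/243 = 6 + 71/243 = 6.29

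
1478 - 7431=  - 5953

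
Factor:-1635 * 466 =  - 2^1 * 3^1 * 5^1  *  109^1*233^1 = -761910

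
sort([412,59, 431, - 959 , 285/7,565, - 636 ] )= [ - 959, - 636,285/7,59, 412 , 431,565 ] 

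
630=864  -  234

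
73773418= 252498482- 178725064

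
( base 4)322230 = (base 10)3756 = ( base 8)7254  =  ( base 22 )7GG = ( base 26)5ec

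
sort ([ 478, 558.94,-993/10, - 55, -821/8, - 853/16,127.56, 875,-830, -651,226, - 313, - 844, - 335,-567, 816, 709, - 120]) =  [ - 844, - 830,  -  651,-567,-335,-313, - 120,  -  821/8, - 993/10, - 55,-853/16,127.56, 226,478, 558.94,709, 816, 875 ]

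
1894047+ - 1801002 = 93045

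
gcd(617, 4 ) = 1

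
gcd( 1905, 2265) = 15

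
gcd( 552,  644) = 92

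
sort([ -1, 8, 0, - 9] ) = [ - 9, - 1, 0,8]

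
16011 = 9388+6623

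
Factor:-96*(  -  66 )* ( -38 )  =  -240768  =  - 2^7*3^2*11^1  *19^1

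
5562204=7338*758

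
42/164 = 21/82=0.26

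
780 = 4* 195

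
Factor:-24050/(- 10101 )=2^1*3^( - 1 ) * 5^2*7^ (  -  1 )=50/21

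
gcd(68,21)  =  1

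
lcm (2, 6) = 6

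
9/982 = 9/982 = 0.01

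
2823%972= 879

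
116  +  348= 464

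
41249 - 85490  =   - 44241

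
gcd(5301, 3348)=279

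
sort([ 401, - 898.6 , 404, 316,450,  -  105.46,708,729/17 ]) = [  -  898.6, - 105.46,729/17,316,  401 , 404,450 , 708]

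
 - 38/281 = -1 +243/281 = - 0.14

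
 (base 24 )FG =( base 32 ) bo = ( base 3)111221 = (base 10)376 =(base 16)178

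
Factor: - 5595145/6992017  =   - 5^1 * 41^( - 1) * 170537^( - 1)* 1119029^1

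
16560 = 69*240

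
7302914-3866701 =3436213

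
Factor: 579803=7^1 *113^1  *733^1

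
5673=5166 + 507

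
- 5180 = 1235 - 6415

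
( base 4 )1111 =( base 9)104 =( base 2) 1010101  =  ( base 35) 2f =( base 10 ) 85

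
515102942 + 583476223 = 1098579165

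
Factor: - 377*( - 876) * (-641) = -2^2*3^1*13^1*29^1 * 73^1 *641^1 = - 211691532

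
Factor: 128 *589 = 75392 = 2^7 * 19^1 *31^1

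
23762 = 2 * 11881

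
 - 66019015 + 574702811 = 508683796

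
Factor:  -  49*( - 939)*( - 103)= - 3^1*7^2*103^1*313^1 =- 4739133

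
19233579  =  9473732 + 9759847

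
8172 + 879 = 9051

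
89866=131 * 686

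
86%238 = 86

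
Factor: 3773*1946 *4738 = 2^2*7^4*11^1*23^1*103^1*139^1 = 34787618404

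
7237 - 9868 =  - 2631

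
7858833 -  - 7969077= 15827910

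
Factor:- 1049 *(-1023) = 3^1 *11^1 * 31^1*1049^1 = 1073127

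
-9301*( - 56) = 520856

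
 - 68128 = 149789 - 217917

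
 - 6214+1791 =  -4423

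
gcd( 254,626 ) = 2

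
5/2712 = 5/2712  =  0.00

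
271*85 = 23035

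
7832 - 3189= 4643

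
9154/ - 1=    - 9154/1 = -9154.00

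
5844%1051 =589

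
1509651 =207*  7293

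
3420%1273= 874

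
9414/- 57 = - 3138/19 = - 165.16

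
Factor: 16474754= 2^1*8237377^1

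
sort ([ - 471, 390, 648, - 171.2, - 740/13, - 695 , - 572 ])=[ - 695, - 572, - 471,- 171.2, - 740/13, 390,648]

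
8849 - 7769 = 1080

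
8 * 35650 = 285200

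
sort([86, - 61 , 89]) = [ -61, 86,89] 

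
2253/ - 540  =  -751/180 = - 4.17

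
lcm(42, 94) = 1974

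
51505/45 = 1144  +  5/9 = 1144.56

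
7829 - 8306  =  - 477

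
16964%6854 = 3256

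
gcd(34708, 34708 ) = 34708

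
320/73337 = 320/73337 = 0.00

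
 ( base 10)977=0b1111010001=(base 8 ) 1721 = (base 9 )1305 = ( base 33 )TK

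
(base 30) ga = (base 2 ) 111101010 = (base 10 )490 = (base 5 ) 3430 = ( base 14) 270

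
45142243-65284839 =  - 20142596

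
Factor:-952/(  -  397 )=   2^3*7^1 *17^1*397^ ( - 1 ) 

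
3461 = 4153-692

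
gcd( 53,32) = 1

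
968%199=172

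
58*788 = 45704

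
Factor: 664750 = 2^1*5^3 * 2659^1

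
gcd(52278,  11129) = 1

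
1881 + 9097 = 10978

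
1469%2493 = 1469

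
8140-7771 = 369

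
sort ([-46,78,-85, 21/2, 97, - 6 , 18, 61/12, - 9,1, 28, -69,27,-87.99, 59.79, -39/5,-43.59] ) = [-87.99, - 85, - 69, - 46, - 43.59, - 9 ,-39/5,-6,1,61/12 , 21/2, 18 , 27,  28,59.79, 78, 97 ] 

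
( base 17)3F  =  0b1000010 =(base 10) 66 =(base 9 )73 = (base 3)2110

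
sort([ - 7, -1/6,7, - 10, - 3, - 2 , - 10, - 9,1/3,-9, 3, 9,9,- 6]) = [ - 10, - 10, - 9,-9,-7, - 6, - 3 , - 2,-1/6, 1/3, 3,7, 9 , 9]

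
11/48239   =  11/48239  =  0.00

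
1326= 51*26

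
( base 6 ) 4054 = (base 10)898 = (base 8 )1602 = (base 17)31E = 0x382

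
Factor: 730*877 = 640210  =  2^1*5^1*73^1*877^1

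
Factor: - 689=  - 13^1*53^1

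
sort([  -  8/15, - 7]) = [ - 7, - 8/15]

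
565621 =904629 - 339008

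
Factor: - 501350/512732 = -925/946=- 2^( - 1)*5^2*11^( - 1)*37^1*43^( - 1)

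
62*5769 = 357678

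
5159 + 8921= 14080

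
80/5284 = 20/1321  =  0.02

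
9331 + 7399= 16730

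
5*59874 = 299370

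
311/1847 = 311/1847 = 0.17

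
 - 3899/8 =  - 3899/8=- 487.38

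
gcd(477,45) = 9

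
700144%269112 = 161920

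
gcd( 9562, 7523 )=1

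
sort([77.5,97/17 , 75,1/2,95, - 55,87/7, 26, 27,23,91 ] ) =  [ - 55,1/2,97/17,87/7,23 , 26,27,75, 77.5,91, 95] 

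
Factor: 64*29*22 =40832 = 2^7*11^1*29^1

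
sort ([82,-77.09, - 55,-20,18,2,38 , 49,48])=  [-77.09, - 55,-20,2,18,38,48, 49,82 ] 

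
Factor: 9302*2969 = 2^1*2969^1*4651^1 = 27617638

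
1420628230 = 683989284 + 736638946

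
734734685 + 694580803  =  1429315488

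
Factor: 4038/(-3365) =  - 2^1*3^1*5^( - 1) = - 6/5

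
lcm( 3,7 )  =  21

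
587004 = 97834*6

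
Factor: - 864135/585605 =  - 3^3*37^1*677^( - 1 )  =  - 999/677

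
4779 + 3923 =8702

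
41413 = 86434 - 45021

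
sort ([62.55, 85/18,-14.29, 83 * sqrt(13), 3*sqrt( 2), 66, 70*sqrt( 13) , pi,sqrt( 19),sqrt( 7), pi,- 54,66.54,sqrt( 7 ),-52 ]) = [ - 54,  -  52, - 14.29, sqrt (7), sqrt( 7 ),pi, pi , 3*sqrt( 2 ), sqrt(19), 85/18,62.55,66, 66.54 , 70*sqrt(13 ), 83*sqrt(13) ]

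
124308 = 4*31077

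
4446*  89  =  395694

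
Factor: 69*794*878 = 48102108 = 2^2*3^1 * 23^1*397^1 *439^1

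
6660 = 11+6649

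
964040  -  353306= 610734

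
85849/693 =85849/693 = 123.88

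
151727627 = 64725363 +87002264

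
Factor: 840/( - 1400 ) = - 3/5 = - 3^1*5^(-1)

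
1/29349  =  1/29349  =  0.00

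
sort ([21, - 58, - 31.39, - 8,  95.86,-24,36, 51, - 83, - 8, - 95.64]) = [ - 95.64, - 83, - 58, - 31.39 ,  -  24, - 8, - 8,21,36,51, 95.86]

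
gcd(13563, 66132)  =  99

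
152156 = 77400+74756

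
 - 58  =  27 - 85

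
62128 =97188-35060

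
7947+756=8703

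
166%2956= 166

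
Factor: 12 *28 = 336 = 2^4*3^1*7^1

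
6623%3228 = 167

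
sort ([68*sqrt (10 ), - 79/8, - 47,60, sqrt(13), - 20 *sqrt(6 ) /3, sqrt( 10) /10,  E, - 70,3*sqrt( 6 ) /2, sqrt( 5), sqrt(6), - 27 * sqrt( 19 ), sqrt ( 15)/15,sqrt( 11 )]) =[ - 27*sqrt( 19), - 70, - 47, - 20 *sqrt( 6 )/3, - 79/8 , sqrt( 15 )/15, sqrt(10 )/10,sqrt( 5), sqrt( 6),E, sqrt ( 11 ), sqrt( 13) , 3* sqrt ( 6) /2, 60, 68*  sqrt (10)] 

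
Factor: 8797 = 19^1 * 463^1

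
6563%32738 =6563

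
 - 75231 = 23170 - 98401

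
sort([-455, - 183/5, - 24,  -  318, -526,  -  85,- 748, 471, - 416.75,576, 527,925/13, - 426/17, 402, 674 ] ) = [ - 748,-526,-455,-416.75,- 318,-85,- 183/5, - 426/17, - 24,925/13,402 , 471,527,576,674 ] 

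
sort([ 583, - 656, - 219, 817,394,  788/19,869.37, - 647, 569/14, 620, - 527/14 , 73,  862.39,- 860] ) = [ - 860,-656,-647,-219, - 527/14,569/14, 788/19 , 73, 394,  583, 620, 817 , 862.39,869.37 ]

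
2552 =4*638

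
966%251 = 213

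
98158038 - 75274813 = 22883225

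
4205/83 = 50 + 55/83 = 50.66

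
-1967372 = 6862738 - 8830110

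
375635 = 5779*65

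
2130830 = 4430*481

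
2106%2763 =2106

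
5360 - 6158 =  - 798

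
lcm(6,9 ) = 18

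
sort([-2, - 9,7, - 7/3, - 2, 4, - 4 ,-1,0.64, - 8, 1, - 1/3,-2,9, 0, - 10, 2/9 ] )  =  [ - 10, - 9,-8, - 4 , - 7/3, - 2,-2, - 2 ,- 1, - 1/3 , 0,2/9,0.64, 1 , 4 , 7, 9 ] 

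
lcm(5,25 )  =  25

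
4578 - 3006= 1572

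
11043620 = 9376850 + 1666770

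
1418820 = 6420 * 221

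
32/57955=32/57955  =  0.00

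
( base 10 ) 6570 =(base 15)1e30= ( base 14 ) 2574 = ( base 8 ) 14652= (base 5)202240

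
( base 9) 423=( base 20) H5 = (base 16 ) 159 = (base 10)345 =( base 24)E9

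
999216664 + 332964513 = 1332181177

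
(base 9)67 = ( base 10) 61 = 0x3D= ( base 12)51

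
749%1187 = 749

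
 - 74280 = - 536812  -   - 462532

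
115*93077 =10703855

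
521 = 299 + 222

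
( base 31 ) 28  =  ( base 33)24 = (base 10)70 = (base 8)106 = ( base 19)3D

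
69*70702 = 4878438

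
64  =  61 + 3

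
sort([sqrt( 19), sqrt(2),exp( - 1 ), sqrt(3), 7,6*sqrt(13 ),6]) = [ exp( - 1),sqrt (2) , sqrt( 3),sqrt( 19 ), 6,  7,6*sqrt(13 )] 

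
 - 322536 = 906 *( - 356)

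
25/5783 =25/5783 = 0.00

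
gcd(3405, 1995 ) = 15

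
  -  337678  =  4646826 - 4984504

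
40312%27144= 13168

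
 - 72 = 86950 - 87022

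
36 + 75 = 111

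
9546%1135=466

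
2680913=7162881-4481968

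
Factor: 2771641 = 41^1*67601^1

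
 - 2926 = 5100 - 8026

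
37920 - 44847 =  - 6927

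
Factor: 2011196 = 2^2 * 11^1*43^1*1063^1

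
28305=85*333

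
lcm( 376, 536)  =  25192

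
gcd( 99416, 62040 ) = 8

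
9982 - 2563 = 7419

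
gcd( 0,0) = 0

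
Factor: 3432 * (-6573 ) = - 2^3*3^2*7^1*11^1*13^1*313^1 = - 22558536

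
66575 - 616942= - 550367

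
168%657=168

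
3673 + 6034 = 9707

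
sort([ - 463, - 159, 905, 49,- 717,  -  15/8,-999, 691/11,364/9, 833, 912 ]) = [ - 999,- 717, - 463, - 159, - 15/8, 364/9,49, 691/11 , 833, 905, 912]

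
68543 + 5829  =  74372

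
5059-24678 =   -  19619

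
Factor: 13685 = 5^1 * 7^1*17^1 * 23^1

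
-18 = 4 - 22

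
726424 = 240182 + 486242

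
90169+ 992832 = 1083001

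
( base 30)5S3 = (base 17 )1185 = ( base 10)5343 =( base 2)1010011011111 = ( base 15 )18B3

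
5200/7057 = 5200/7057 = 0.74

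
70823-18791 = 52032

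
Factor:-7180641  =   - 3^2 * 13^2*4721^1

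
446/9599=446/9599 = 0.05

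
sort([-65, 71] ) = [ - 65 , 71] 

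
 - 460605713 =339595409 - 800201122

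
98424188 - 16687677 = 81736511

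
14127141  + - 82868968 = - 68741827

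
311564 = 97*3212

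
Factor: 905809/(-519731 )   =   - 59^( - 1)*383^ ( - 1 )*39383^1 = - 39383/22597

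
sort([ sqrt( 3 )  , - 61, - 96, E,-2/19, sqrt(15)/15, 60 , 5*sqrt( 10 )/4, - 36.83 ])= [ - 96,-61, - 36.83, - 2/19, sqrt( 15 )/15,sqrt( 3 ), E, 5*sqrt( 10 )/4, 60]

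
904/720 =113/90=1.26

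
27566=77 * 358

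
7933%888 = 829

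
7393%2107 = 1072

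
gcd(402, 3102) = 6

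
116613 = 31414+85199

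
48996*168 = 8231328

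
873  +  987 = 1860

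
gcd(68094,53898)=78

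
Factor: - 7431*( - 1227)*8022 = 73143288414 = 2^1*3^3*7^1*191^1*409^1*2477^1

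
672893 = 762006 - 89113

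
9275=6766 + 2509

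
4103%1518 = 1067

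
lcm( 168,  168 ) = 168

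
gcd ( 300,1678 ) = 2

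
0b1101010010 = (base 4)31102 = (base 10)850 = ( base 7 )2323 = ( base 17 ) 2g0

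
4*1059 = 4236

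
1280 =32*40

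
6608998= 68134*97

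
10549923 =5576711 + 4973212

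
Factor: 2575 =5^2 * 103^1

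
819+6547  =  7366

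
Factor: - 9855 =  - 3^3*5^1*73^1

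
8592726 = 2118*4057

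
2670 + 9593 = 12263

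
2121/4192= 2121/4192 = 0.51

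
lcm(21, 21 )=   21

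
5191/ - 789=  - 5191/789 = - 6.58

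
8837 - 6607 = 2230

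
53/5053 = 53/5053 = 0.01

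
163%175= 163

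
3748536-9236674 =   -  5488138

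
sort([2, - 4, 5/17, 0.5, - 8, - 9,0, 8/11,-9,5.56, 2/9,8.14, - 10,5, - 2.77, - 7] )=[ - 10, - 9, - 9, - 8, - 7, - 4, - 2.77, 0, 2/9,  5/17, 0.5,8/11,  2, 5,5.56, 8.14 ]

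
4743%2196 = 351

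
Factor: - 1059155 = -5^1*19^1*11149^1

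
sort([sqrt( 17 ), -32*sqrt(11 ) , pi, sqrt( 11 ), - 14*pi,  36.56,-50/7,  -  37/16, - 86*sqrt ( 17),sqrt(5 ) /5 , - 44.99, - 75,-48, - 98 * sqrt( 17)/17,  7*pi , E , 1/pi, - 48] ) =[ - 86 * sqrt( 17), - 32*  sqrt( 11),-75, - 48, -48, - 44.99,-14*pi,-98*sqrt( 17)/17, - 50/7,  -  37/16,1/pi,  sqrt( 5)/5,  E, pi , sqrt( 11 ), sqrt(17 ), 7*pi,36.56] 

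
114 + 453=567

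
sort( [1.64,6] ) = [ 1.64,6]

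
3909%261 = 255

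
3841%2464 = 1377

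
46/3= 46/3 = 15.33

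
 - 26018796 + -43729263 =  - 69748059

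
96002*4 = 384008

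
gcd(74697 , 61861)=1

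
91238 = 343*266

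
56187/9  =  6243 = 6243.00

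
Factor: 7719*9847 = 3^1*31^1*43^1*83^1*229^1=   76008993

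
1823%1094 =729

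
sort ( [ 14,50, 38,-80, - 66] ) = [-80, - 66, 14,38, 50 ]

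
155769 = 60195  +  95574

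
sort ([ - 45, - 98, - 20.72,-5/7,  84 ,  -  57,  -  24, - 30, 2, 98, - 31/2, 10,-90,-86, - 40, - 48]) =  [ - 98, - 90,-86 ,- 57, -48,-45, - 40, - 30, - 24,-20.72,-31/2,-5/7,2,10 , 84,98]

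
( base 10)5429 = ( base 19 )F0E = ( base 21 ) C6B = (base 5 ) 133204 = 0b1010100110101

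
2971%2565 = 406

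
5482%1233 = 550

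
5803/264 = 21 + 259/264  =  21.98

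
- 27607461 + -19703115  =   - 47310576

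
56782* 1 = 56782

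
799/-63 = - 13  +  20/63 = -  12.68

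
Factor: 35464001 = 35464001^1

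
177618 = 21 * 8458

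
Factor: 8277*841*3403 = 3^1 *29^2 *31^1*41^1*83^1*89^1 =23688136671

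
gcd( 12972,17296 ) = 4324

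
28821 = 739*39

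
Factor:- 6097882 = - 2^1*7^1*435563^1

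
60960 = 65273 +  - 4313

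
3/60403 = 3/60403 = 0.00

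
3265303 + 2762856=6028159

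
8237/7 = 8237/7 = 1176.71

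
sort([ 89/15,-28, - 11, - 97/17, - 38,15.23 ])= [ - 38, - 28, - 11,  -  97/17,89/15,15.23]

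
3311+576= 3887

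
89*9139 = 813371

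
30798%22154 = 8644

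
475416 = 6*79236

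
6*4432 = 26592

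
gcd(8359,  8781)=1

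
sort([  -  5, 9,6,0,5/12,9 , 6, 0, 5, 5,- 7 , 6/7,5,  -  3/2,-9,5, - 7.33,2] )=[-9 , - 7.33, - 7, - 5  , - 3/2,0 , 0,5/12,6/7,2,5, 5,5,5,6,6,9, 9 ]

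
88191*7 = 617337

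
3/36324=1/12108 = 0.00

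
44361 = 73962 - 29601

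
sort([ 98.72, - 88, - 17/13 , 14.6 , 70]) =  [  -  88,-17/13,14.6 , 70, 98.72 ]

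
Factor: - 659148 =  - 2^2*3^1*7^2*19^1*59^1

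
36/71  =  36/71 = 0.51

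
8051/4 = 2012 + 3/4= 2012.75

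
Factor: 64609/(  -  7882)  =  -2^ (- 1 )*7^( - 1 )*563^( - 1 )*64609^1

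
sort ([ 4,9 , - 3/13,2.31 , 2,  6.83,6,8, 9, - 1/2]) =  [-1/2,-3/13,2,2.31, 4,6,6.83, 8,9, 9]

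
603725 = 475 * 1271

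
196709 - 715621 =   -  518912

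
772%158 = 140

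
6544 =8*818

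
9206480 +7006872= 16213352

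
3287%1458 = 371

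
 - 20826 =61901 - 82727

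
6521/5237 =1 + 1284/5237 = 1.25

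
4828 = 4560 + 268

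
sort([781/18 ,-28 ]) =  [ - 28, 781/18 ]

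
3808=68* 56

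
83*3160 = 262280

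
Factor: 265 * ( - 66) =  - 2^1*3^1 * 5^1*11^1* 53^1 =- 17490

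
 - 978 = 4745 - 5723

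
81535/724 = 112 + 447/724 = 112.62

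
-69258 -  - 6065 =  - 63193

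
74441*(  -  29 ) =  - 2158789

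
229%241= 229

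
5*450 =2250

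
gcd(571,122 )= 1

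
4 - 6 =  - 2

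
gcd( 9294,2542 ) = 2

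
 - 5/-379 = 5/379= 0.01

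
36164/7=36164/7 = 5166.29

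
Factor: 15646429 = 227^1*68927^1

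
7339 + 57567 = 64906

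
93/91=93/91 = 1.02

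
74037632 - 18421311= 55616321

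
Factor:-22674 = - 2^1*3^1*3779^1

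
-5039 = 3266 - 8305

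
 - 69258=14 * (-4947)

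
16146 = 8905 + 7241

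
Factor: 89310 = 2^1*3^1*5^1*13^1*229^1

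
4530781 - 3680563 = 850218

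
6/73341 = 2/24447= 0.00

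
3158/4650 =1579/2325 = 0.68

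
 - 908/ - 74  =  454/37=12.27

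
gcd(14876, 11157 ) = 3719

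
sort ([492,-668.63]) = [ - 668.63,492]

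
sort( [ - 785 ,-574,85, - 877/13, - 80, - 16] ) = [ - 785, - 574,  -  80, - 877/13, - 16, 85]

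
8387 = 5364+3023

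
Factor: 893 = 19^1 * 47^1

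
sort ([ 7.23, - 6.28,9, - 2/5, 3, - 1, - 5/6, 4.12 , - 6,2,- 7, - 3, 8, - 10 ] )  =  [  -  10, - 7,- 6.28, - 6, - 3,-1, - 5/6, - 2/5,2,  3, 4.12,  7.23, 8 , 9 ] 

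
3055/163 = 18 + 121/163   =  18.74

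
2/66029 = 2/66029 = 0.00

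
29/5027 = 29/5027 = 0.01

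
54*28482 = 1538028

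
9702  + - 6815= 2887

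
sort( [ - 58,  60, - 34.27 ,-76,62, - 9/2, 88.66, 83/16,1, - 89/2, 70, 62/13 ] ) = [ - 76, -58 , - 89/2,  -  34.27, - 9/2, 1,  62/13,  83/16,  60 , 62, 70, 88.66]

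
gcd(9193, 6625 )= 1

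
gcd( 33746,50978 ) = 718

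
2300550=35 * 65730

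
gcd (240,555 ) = 15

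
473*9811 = 4640603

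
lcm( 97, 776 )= 776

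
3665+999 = 4664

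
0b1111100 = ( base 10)124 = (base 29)48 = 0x7c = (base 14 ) 8c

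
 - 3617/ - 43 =3617/43= 84.12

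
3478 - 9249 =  - 5771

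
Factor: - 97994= -2^1 * 13^1*3769^1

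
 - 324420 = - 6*54070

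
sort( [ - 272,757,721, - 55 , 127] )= [ - 272,  -  55  ,  127,721,  757] 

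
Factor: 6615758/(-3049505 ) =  - 2^1*5^( - 1 )*67^ ( - 1)*863^1*3833^1*9103^( - 1 )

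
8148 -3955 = 4193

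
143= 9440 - 9297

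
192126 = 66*2911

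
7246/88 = 3623/44 = 82.34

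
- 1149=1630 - 2779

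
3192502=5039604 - 1847102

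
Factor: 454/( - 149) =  - 2^1*149^( - 1) * 227^1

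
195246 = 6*32541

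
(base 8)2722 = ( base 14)786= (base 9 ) 2035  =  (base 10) 1490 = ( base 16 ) 5D2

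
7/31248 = 1/4464 = 0.00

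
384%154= 76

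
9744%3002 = 738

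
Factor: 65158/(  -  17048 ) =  - 32579/8524=- 2^ ( - 2 )*2131^(  -  1)*32579^1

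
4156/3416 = 1+185/854 = 1.22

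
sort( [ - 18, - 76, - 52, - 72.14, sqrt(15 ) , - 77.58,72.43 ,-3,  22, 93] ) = [ - 77.58 , - 76, - 72.14, - 52, - 18,-3,sqrt( 15),  22,  72.43,93 ] 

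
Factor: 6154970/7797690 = 615497/779769 = 3^( - 2)*23^(-1)*3767^ ( - 1)*615497^1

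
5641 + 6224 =11865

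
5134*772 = 3963448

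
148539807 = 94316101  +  54223706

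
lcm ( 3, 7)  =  21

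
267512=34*7868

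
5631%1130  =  1111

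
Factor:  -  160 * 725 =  - 2^5*5^3*29^1 = -116000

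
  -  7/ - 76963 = 7/76963 = 0.00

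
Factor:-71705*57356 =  - 4112711980 =- 2^2*5^1*13^1*1103^1*14341^1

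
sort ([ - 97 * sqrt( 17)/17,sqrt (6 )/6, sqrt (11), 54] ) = [ - 97*sqrt( 17 ) /17,sqrt( 6)/6 , sqrt(11),54 ] 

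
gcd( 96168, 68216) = 8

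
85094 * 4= 340376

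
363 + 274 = 637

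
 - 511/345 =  - 511/345=- 1.48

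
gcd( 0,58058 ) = 58058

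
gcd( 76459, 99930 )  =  1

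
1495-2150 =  - 655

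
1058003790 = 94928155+963075635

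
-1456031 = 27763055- 29219086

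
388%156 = 76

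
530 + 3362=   3892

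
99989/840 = 119 + 29/840 = 119.03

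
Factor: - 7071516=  - 2^2*3^3*41^1*1597^1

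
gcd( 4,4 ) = 4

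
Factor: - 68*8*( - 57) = 2^5*3^1*17^1 *19^1 = 31008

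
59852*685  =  40998620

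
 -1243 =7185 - 8428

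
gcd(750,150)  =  150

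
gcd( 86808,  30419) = 1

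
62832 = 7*8976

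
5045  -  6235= - 1190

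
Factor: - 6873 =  - 3^1*29^1*79^1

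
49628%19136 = 11356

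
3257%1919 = 1338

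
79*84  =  6636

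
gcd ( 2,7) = 1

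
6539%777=323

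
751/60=751/60 =12.52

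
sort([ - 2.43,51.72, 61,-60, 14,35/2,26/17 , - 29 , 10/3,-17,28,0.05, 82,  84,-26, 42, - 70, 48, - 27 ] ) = [ - 70, - 60, - 29, - 27, - 26,-17, - 2.43,0.05 , 26/17  ,  10/3, 14,35/2,28,42,48 , 51.72 , 61,82, 84 ]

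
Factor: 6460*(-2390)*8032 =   -  2^8 * 5^2*17^1*19^1 * 239^1*251^1=-124009260800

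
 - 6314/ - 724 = 3157/362 = 8.72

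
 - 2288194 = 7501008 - 9789202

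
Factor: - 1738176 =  - 2^6*3^1 * 11^1*823^1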